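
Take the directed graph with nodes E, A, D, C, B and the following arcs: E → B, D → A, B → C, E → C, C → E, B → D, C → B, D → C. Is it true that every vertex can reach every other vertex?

No

There is no directed path from A to C, so the graph is not strongly connected.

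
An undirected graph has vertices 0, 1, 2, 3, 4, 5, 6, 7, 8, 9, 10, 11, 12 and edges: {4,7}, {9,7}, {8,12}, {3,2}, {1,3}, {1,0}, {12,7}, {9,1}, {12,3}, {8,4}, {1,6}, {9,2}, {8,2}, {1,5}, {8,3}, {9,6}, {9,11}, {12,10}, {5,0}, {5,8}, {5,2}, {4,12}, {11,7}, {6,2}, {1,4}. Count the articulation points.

1

Removing 12 increases the component count from 1 to 2, so 12 is a cut vertex.
By contrast removing 6 leaves 1 component; it is not a cut vertex. No other vertex is a cut vertex either.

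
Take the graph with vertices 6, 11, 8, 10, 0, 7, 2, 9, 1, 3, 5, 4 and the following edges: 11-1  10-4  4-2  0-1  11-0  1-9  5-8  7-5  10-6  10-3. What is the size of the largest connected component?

5

Starting from 5 we can reach 5, 7, 8. That is one component of size 3.
Starting from 0 we can reach 0, 1, 9, 11. That is one component of size 4.
Starting from 2 we can reach 2, 3, 4, 6, 10. That is one component of size 5.
The largest has 5 vertices.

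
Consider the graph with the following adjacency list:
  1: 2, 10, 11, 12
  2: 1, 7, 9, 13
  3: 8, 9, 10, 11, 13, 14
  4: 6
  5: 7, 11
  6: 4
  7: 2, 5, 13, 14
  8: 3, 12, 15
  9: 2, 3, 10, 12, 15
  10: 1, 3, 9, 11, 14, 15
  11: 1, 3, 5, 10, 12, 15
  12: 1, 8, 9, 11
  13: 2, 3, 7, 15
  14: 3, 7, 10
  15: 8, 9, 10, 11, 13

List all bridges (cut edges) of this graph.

4-6

The edges on the cycle 10-3-9-15-10 are not bridges since each lies on that cycle.
But removing 4-6 disconnects 4 from 6 — this is a bridge.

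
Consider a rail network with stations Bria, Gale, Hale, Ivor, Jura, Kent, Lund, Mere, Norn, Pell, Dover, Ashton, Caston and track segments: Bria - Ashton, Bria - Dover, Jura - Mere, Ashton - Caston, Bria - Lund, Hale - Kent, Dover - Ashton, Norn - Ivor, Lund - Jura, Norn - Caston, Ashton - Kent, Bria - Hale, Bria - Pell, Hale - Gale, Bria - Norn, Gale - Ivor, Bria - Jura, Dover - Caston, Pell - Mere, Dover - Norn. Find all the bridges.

The edges on the cycle Bria-Lund-Jura-Bria are not bridges since each lies on that cycle.
Every edge lies on some cycle, so there are no bridges.

none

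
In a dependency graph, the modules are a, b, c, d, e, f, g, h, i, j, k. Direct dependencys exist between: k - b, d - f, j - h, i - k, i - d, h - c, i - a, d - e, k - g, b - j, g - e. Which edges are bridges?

The edges on the cycle i-k-g-e-d-i are not bridges since each lies on that cycle.
But removing h - j disconnects h from j; removing b - k disconnects b from k; removing h - c disconnects h from c; removing d - f disconnects d from f — these are bridges.
In total 6 edges are bridges.

a-i, b-j, b-k, c-h, d-f, h-j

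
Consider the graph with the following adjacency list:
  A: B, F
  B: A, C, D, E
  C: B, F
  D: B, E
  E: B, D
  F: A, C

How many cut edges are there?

0

The edges on the cycle B-D-E-B are not bridges since each lies on that cycle.
Every edge lies on some cycle, so there are no bridges.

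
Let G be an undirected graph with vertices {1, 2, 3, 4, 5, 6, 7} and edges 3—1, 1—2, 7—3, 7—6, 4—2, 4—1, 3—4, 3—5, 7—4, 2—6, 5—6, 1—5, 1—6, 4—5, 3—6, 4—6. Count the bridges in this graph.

0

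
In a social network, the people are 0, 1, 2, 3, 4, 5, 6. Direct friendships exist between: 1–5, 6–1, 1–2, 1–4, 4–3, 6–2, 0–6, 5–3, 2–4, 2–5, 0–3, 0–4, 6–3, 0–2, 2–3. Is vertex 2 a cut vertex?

No

Deleting 2 leaves 1 component (was 1) (its neighbors 0, 1, 3, 4, 5, 6 remain connected to each other), so 2 is not a cut vertex.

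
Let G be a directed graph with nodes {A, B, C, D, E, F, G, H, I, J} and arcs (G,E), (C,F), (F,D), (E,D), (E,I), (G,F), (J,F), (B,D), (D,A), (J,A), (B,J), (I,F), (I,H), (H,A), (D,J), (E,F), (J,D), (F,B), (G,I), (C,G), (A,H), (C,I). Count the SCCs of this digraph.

6

{B, D, F, J} are all mutually reachable — one SCC of size 4.
{A, H} are all mutually reachable — one SCC of size 2.
{E} is an SCC by itself.
{I} is an SCC by itself.
{G} is an SCC by itself.
(and 1 more singleton SCC)
That gives 6 strongly connected components.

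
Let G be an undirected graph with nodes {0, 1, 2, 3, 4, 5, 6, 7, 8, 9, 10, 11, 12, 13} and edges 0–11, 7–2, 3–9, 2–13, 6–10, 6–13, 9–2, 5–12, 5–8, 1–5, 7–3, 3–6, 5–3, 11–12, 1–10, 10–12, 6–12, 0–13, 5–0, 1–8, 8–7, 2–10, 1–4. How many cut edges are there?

1

The edges on the cycle 5-8-7-2-10-12-5 are not bridges since each lies on that cycle.
But removing 1–4 disconnects 1 from 4 — this is a bridge.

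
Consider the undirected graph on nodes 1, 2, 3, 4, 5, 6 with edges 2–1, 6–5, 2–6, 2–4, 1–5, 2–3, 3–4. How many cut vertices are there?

Removing 2 increases the component count from 1 to 2, so 2 is a cut vertex.
By contrast removing 6 leaves 1 component; it is not a cut vertex. No other vertex is a cut vertex either.

1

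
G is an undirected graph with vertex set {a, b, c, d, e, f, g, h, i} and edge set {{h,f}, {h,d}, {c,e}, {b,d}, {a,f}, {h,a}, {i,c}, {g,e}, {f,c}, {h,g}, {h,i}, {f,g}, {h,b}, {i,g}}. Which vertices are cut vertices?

h

Removing h increases the component count from 1 to 2, so h is a cut vertex.
By contrast removing e leaves 1 component; it is not a cut vertex. No other vertex is a cut vertex either.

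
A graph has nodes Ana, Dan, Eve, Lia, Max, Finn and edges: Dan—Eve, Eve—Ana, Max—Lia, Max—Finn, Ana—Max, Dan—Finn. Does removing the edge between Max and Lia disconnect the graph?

Removing Max—Lia leaves no path between Max and Lia: the component count goes from 1 to 2. So it is a bridge.

Yes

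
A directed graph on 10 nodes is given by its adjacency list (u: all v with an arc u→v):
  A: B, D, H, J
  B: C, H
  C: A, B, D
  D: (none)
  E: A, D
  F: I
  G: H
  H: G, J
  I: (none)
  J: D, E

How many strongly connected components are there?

4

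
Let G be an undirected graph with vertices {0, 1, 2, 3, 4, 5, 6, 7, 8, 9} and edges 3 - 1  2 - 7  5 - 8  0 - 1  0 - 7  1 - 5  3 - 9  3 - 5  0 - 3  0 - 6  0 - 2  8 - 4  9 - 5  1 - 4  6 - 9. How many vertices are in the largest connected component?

10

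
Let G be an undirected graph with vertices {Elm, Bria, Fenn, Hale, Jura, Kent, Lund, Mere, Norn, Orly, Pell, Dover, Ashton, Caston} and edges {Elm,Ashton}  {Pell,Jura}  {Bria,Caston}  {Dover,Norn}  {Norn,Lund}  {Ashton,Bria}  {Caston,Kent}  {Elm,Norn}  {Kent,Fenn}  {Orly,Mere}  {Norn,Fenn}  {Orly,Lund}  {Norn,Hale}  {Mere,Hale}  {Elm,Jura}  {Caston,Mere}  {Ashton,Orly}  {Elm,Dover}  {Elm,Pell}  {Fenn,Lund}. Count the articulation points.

1

Removing Elm increases the component count from 1 to 2, so Elm is a cut vertex.
By contrast removing Lund leaves 1 component; it is not a cut vertex. No other vertex is a cut vertex either.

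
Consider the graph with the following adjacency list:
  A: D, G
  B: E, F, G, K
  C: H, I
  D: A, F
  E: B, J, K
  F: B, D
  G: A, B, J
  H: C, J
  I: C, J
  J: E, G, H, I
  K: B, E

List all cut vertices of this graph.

J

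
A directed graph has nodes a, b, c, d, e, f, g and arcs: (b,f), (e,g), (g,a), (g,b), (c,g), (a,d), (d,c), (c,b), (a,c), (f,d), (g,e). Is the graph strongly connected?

Yes

From d we can reach every vertex (a, b, c, d, e, f, g), and every vertex can reach d (a, b, c, d, e, f, g). So the whole graph is one strongly connected component.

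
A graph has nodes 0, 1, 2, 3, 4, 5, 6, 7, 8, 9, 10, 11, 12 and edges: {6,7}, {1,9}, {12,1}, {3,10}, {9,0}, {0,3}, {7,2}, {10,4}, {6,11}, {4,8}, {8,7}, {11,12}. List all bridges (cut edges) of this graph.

2-7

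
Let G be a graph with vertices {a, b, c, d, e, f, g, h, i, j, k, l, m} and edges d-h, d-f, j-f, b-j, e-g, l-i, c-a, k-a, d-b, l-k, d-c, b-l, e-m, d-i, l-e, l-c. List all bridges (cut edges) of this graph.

The edges on the cycle d-b-l-k-a-c-d are not bridges since each lies on that cycle.
But removing l-e disconnects l from e; removing d-h disconnects d from h; removing e-m disconnects e from m; removing g-e disconnects g from e — these are bridges.

d-h, e-g, e-l, e-m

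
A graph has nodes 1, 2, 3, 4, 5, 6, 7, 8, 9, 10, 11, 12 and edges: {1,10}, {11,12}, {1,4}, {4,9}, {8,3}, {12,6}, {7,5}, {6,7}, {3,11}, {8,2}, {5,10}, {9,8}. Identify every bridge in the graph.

The edges on the cycle 1-4-9-8-3-11-12-6-7-5-10-1 are not bridges since each lies on that cycle.
But removing 2–8 disconnects 2 from 8 — this is a bridge.

2-8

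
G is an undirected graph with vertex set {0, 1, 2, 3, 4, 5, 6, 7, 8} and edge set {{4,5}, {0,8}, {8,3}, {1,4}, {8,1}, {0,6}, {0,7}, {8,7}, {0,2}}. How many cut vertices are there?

4

Removing 0 increases the component count from 1 to 3, so 0 is a cut vertex.
Removing 1 increases the component count from 1 to 2, so 1 is a cut vertex.
Removing 4 increases the component count from 1 to 2, so 4 is a cut vertex.
Likewise 8 is a cut vertex.
By contrast removing 5 leaves 1 component; it is not a cut vertex. No other vertex is a cut vertex either.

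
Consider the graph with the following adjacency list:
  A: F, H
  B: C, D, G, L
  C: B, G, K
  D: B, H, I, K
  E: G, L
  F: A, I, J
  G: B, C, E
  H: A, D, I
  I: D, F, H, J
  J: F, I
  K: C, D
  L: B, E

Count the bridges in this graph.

0

The edges on the cycle D-H-A-F-J-I-D are not bridges since each lies on that cycle.
Every edge lies on some cycle, so there are no bridges.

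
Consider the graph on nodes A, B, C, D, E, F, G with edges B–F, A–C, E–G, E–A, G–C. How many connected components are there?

3

D is isolated — a component by itself.
Starting from B we can reach B, F. That is one component of size 2.
Starting from A we can reach A, C, E, G. That is one component of size 4.
Total: 3 components.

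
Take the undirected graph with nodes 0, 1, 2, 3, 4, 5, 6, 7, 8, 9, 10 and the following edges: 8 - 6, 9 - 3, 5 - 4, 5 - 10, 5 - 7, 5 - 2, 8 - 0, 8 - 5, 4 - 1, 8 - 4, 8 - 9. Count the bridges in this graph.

8

The edges on the cycle 8-5-4-8 are not bridges since each lies on that cycle.
But removing 5 - 10 disconnects 5 from 10; removing 5 - 2 disconnects 5 from 2; removing 4 - 1 disconnects 4 from 1; removing 8 - 9 disconnects 8 from 9 — these are bridges.
In total 8 edges are bridges.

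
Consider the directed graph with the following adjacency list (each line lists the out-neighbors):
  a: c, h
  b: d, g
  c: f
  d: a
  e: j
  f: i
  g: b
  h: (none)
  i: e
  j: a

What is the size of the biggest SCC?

6

{a, c, e, f, i, j} are all mutually reachable — one SCC of size 6.
{b, g} are all mutually reachable — one SCC of size 2.
{h} is an SCC by itself.
{d} is an SCC by itself.
The largest has 6 vertices.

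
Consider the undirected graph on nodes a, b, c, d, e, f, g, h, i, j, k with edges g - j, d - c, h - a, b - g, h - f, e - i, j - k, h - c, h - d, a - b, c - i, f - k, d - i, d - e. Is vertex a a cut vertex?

Deleting a leaves 1 component (was 1) (its neighbors b, h remain connected to each other), so a is not a cut vertex.

No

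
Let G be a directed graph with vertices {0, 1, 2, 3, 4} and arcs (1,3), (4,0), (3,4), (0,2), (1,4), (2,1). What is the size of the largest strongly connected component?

5

{0, 1, 2, 3, 4} are all mutually reachable — one SCC of size 5.
The largest has 5 vertices.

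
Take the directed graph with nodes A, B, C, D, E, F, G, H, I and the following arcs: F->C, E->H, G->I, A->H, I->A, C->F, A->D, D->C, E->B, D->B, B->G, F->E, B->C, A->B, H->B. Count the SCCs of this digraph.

1

{A, B, C, D, E, F, G, H, I} are all mutually reachable — one SCC of size 9.
That gives 1 strongly connected component.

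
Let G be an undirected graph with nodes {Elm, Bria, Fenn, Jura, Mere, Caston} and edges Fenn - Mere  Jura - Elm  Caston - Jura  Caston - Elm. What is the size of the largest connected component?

3

Bria is isolated — a component by itself.
Starting from Fenn we can reach Fenn, Mere. That is one component of size 2.
Starting from Elm we can reach Elm, Jura, Caston. That is one component of size 3.
The largest has 3 vertices.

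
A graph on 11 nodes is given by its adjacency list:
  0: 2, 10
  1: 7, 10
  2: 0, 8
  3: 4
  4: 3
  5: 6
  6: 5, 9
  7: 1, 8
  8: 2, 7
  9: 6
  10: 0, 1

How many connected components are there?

3

Starting from 3 we can reach 3, 4. That is one component of size 2.
Starting from 5 we can reach 5, 6, 9. That is one component of size 3.
Starting from 0 we can reach 0, 1, 2, 7, 8, 10. That is one component of size 6.
Total: 3 components.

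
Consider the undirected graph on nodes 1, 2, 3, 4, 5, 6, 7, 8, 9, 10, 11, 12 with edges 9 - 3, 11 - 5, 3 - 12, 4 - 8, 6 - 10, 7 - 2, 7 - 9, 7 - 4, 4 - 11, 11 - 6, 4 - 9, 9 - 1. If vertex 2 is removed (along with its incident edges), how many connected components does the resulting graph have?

1

With 2 gone, the remaining components are: {1, 3, 4, 5, 6, 7, 8, 9, 10, 11, 12}.
That is 1 component.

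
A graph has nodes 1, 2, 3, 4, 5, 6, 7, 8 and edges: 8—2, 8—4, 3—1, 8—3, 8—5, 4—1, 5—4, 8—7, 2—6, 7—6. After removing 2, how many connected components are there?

With 2 gone, the remaining components are: {1, 3, 4, 5, 6, 7, 8}.
That is 1 component.

1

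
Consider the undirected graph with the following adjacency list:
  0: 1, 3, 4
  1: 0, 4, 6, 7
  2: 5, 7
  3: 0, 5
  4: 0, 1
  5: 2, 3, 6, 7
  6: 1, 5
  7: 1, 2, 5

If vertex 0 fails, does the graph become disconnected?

No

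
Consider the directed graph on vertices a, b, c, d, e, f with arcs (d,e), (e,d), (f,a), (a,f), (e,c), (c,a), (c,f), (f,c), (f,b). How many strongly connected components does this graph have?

3

{a, c, f} are all mutually reachable — one SCC of size 3.
{d, e} are all mutually reachable — one SCC of size 2.
{b} is an SCC by itself.
That gives 3 strongly connected components.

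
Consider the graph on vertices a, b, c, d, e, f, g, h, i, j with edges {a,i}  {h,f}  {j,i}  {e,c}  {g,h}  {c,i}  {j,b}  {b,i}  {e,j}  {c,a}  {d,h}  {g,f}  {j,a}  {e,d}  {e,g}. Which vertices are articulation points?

Removing e increases the component count from 1 to 2, so e is a cut vertex.
By contrast removing a leaves 1 component; it is not a cut vertex. No other vertex is a cut vertex either.

e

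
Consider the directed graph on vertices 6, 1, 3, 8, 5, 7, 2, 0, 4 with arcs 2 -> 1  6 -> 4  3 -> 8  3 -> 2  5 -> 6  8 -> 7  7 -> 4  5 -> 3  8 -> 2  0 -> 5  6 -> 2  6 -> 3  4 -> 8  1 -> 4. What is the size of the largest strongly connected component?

{1, 2, 4, 7, 8} are all mutually reachable — one SCC of size 5.
{6} is an SCC by itself.
{0} is an SCC by itself.
{3} is an SCC by itself.
{5} is an SCC by itself.
The largest has 5 vertices.

5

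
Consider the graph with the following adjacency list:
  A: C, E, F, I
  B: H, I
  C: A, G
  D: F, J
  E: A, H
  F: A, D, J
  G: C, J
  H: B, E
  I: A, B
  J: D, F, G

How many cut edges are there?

The edges on the cycle A-C-G-J-D-F-A are not bridges since each lies on that cycle.
Every edge lies on some cycle, so there are no bridges.

0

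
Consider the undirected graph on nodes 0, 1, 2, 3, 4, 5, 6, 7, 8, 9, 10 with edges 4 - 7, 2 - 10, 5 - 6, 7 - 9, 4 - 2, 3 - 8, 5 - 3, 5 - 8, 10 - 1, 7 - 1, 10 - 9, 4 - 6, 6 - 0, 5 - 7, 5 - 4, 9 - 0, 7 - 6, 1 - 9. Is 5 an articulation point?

Yes

Deleting 5 raises the number of components from 1 to 2, so 5 is a cut vertex.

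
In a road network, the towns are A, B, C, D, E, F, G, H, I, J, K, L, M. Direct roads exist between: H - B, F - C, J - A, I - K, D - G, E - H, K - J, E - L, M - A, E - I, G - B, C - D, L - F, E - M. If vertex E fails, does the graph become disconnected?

Yes

Deleting E raises the number of components from 1 to 2, so E is a cut vertex.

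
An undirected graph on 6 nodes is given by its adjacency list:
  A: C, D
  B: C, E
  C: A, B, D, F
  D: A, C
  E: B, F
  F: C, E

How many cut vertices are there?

Removing C increases the component count from 1 to 2, so C is a cut vertex.
By contrast removing D leaves 1 component; it is not a cut vertex. No other vertex is a cut vertex either.

1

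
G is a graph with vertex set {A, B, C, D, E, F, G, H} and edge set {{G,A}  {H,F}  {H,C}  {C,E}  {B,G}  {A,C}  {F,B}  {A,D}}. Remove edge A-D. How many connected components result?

Before removal there is 1 component.
A-D is a bridge — removing it separates A's side from D's side.
After removal: 2 components.

2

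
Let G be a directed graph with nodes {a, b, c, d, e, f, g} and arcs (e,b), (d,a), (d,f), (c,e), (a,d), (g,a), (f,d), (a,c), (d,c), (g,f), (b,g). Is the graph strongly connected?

Yes

From e we can reach every vertex (a, b, c, d, e, f, g), and every vertex can reach e (a, b, c, d, e, f, g). So the whole graph is one strongly connected component.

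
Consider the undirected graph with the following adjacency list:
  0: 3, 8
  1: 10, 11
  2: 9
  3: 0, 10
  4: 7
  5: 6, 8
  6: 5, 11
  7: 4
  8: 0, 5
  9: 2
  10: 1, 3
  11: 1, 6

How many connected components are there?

3

Starting from 2 we can reach 2, 9. That is one component of size 2.
Starting from 4 we can reach 4, 7. That is one component of size 2.
Starting from 0 we can reach 0, 1, 3, 5, 6, 8, 10, 11. That is one component of size 8.
Total: 3 components.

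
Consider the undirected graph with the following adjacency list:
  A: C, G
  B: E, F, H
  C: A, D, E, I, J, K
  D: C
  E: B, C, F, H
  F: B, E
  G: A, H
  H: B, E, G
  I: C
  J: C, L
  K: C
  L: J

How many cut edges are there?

5

The edges on the cycle E-C-A-G-H-B-F-E are not bridges since each lies on that cycle.
But removing I-C disconnects I from C; removing J-L disconnects J from L; removing D-C disconnects D from C; removing J-C disconnects J from C — these are bridges.
In total 5 edges are bridges.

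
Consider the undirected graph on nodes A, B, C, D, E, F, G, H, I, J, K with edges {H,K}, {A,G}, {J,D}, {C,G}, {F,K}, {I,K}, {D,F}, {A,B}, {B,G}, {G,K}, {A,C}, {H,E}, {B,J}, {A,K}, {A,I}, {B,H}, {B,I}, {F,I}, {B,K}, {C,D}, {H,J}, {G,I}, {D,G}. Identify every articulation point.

Removing H increases the component count from 1 to 2, so H is a cut vertex.
By contrast removing K leaves 1 component; it is not a cut vertex. No other vertex is a cut vertex either.

H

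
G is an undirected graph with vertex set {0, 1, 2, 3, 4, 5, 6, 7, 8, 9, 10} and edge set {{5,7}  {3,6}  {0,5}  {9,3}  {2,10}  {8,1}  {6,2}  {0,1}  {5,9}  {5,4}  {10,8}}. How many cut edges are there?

2

The edges on the cycle 0-5-9-3-6-2-10-8-1-0 are not bridges since each lies on that cycle.
But removing 5–4 disconnects 5 from 4; removing 5–7 disconnects 5 from 7 — these are bridges.
That makes 2 bridges.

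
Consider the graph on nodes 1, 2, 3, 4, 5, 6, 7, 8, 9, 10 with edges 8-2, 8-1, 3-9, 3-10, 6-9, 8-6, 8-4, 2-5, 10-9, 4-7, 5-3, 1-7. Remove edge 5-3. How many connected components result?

5 and 3 are still connected via 5-2-8-6-9-3, so the component count stays at 1.

1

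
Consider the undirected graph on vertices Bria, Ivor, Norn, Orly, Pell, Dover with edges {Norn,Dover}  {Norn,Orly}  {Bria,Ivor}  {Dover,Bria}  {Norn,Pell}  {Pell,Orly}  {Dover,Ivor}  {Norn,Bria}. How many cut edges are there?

The edges on the cycle Norn-Pell-Orly-Norn are not bridges since each lies on that cycle.
Every edge lies on some cycle, so there are no bridges.

0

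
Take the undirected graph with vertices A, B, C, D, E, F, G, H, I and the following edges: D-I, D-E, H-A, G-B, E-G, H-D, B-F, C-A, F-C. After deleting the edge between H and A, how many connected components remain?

H and A are still connected via H-D-E-G-B-F-C-A, so the component count stays at 1.

1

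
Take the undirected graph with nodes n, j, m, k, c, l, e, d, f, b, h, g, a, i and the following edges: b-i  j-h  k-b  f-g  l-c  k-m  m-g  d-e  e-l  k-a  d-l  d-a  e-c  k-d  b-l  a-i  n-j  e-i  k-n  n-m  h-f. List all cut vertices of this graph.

Removing k increases the component count from 1 to 2, so k is a cut vertex.
By contrast removing j leaves 1 component; it is not a cut vertex. No other vertex is a cut vertex either.

k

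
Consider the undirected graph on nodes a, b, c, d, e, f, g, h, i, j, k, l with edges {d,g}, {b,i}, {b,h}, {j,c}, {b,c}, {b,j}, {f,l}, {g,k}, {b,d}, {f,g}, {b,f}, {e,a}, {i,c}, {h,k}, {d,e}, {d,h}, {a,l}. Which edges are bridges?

none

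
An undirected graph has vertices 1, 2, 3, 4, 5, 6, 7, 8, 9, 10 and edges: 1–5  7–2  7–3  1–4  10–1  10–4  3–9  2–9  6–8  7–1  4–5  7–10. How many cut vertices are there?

1

Removing 7 increases the component count from 2 to 3, so 7 is a cut vertex.
By contrast removing 4 leaves 2 components; it is not a cut vertex. No other vertex is a cut vertex either.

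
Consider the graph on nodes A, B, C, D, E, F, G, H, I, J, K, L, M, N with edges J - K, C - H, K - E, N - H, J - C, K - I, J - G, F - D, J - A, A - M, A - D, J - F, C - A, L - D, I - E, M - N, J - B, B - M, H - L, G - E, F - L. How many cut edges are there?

0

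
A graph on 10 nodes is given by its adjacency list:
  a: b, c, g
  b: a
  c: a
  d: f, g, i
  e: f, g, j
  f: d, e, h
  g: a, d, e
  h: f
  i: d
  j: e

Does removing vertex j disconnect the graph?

Deleting j leaves 1 component (was 1), so j is not a cut vertex.

No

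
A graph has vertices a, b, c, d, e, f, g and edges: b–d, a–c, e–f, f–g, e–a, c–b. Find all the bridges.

a-c, a-e, b-c, b-d, e-f, f-g

removing c–a disconnects c from a; removing a–e disconnects a from e; removing g–f disconnects g from f; removing b–c disconnects b from c — these are bridges.
In total 6 edges are bridges.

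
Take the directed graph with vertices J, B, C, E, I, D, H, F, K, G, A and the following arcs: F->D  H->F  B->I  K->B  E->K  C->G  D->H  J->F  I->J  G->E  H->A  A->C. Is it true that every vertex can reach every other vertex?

From B we can reach every vertex (A, B, C, D, E, F, G, H, I, J, K), and every vertex can reach B (A, B, C, D, E, F, G, H, I, J, K). So the whole graph is one strongly connected component.

Yes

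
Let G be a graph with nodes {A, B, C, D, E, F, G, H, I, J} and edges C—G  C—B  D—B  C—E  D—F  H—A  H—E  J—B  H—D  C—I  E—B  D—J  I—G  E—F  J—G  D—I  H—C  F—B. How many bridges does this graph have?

1

The edges on the cycle H-C-E-H are not bridges since each lies on that cycle.
But removing H—A disconnects H from A — this is a bridge.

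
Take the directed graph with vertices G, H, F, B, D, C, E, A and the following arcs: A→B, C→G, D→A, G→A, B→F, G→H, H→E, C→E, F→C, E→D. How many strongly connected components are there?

1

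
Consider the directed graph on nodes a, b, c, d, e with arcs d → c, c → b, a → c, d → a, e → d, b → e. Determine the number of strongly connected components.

{a, b, c, d, e} are all mutually reachable — one SCC of size 5.
That gives 1 strongly connected component.

1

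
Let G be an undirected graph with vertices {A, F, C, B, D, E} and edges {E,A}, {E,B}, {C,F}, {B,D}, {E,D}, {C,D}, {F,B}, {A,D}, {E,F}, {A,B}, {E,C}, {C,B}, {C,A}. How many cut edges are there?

0

The edges on the cycle C-A-B-C are not bridges since each lies on that cycle.
Every edge lies on some cycle, so there are no bridges.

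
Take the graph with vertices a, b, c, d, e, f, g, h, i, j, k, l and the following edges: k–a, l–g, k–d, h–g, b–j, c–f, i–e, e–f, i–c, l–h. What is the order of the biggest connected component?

4

Starting from b we can reach b, j. That is one component of size 2.
Starting from a we can reach a, d, k. That is one component of size 3.
Starting from g we can reach g, h, l. That is one component of size 3.
Starting from c we can reach c, e, f, i. That is one component of size 4.
The largest has 4 vertices.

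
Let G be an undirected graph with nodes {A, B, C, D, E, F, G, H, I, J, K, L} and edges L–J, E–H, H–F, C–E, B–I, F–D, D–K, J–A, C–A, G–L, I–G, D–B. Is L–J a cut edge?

No

After removing L–J, the path L-G-I-B-D-F-H-E-C-A-J still connects them, so the edge is not a bridge.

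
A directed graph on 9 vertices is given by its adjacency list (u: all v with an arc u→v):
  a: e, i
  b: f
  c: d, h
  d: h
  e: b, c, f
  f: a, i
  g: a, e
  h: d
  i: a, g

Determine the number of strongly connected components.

{a, b, e, f, g, i} are all mutually reachable — one SCC of size 6.
{d, h} are all mutually reachable — one SCC of size 2.
{c} is an SCC by itself.
That gives 3 strongly connected components.

3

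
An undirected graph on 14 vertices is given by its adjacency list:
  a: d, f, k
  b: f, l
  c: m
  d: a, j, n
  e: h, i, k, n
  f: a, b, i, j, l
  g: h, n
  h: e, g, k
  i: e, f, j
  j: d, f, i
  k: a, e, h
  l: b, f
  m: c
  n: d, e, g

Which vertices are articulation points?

f

Removing f increases the component count from 2 to 3, so f is a cut vertex.
By contrast removing d leaves 2 components; it is not a cut vertex. No other vertex is a cut vertex either.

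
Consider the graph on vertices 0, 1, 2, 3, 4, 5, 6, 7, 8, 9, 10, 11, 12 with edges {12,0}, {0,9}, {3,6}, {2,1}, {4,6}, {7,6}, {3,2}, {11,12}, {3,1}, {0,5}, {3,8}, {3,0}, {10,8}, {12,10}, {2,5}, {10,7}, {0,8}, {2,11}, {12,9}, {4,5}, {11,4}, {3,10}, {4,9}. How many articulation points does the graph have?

0

Removing 8, for instance, still leaves 1 component. No single vertex removal increases the component count — the graph has no articulation points.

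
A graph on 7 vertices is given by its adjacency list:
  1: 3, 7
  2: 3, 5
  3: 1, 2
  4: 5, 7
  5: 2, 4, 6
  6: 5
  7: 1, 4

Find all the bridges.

5-6

The edges on the cycle 1-7-4-5-2-3-1 are not bridges since each lies on that cycle.
But removing 5-6 disconnects 5 from 6 — this is a bridge.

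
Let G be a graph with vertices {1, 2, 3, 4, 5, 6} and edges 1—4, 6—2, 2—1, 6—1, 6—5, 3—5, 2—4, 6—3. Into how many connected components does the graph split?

1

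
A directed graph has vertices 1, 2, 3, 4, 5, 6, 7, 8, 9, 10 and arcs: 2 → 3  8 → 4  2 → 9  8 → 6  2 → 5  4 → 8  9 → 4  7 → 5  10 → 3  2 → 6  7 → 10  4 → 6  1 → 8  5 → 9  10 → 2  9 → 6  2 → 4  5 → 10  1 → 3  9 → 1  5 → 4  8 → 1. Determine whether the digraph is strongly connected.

No

There is no directed path from 4 to 7, so the graph is not strongly connected.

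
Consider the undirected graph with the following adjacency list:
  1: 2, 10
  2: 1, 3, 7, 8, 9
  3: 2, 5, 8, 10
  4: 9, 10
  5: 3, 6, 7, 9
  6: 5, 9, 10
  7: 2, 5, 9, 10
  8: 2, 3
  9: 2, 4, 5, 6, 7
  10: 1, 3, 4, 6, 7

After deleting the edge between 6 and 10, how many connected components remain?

1

6 and 10 are still connected via 6-5-7-10, so the component count stays at 1.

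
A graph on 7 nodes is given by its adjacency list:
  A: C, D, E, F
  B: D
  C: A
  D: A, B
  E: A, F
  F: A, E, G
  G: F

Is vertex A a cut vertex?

Yes

Deleting A raises the number of components from 1 to 3, so A is a cut vertex.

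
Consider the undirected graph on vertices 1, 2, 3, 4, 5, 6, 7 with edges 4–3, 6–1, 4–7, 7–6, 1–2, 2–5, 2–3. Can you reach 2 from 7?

Yes

From 7 we can reach 1, 2, 3, 4, 5, 6, 7, which includes 2.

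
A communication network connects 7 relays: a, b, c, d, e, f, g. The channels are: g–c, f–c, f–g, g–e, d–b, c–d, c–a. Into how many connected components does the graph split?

1

Starting from a we can reach a, b, c, d, e, f, g. That is one component of size 7.
Total: 1 component.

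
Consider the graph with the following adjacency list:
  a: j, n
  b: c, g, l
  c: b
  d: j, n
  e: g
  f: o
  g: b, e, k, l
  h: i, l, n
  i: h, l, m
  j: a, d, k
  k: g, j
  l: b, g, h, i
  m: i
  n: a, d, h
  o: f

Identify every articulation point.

Removing b increases the component count from 2 to 3, so b is a cut vertex.
Removing g increases the component count from 2 to 3, so g is a cut vertex.
Removing i increases the component count from 2 to 3, so i is a cut vertex.
By contrast removing k leaves 2 components; it is not a cut vertex. No other vertex is a cut vertex either.

b, g, i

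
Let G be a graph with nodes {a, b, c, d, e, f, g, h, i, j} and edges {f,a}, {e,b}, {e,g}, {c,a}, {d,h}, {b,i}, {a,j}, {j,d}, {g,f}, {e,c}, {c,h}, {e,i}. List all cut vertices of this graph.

Removing e increases the component count from 1 to 2, so e is a cut vertex.
By contrast removing a leaves 1 component; it is not a cut vertex. No other vertex is a cut vertex either.

e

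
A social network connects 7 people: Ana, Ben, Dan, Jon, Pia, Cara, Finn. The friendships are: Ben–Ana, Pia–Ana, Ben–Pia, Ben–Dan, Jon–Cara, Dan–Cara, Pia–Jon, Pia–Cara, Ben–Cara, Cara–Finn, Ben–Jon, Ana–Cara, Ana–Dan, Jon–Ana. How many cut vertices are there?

1

Removing Cara increases the component count from 1 to 2, so Cara is a cut vertex.
By contrast removing Jon leaves 1 component; it is not a cut vertex. No other vertex is a cut vertex either.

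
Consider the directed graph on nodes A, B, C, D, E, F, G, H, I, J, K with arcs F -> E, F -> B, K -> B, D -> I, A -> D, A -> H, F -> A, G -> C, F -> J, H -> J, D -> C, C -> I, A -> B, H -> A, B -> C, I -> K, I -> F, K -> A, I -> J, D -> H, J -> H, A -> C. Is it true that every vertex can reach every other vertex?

There is no directed path from D to G, so the graph is not strongly connected.

No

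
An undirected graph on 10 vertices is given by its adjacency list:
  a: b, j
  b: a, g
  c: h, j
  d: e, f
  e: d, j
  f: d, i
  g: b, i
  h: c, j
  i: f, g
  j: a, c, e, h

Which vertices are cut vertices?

Removing j increases the component count from 1 to 2, so j is a cut vertex.
By contrast removing b leaves 1 component; it is not a cut vertex. No other vertex is a cut vertex either.

j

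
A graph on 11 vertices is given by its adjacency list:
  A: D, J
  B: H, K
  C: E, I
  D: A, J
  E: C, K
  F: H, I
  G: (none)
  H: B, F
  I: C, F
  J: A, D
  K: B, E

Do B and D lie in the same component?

No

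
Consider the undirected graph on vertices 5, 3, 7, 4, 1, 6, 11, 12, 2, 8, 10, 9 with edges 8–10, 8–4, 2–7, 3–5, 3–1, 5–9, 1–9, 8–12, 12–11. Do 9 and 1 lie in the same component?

From 9 we can reach 1, 3, 5, 9, which includes 1.

Yes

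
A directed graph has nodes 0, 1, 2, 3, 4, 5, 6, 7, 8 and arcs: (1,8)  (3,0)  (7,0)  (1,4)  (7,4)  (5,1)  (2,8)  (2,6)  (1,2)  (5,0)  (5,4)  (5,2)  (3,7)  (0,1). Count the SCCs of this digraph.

9

{6} is an SCC by itself.
{1} is an SCC by itself.
{5} is an SCC by itself.
{3} is an SCC by itself.
{4} is an SCC by itself.
(and 4 more singleton SCCs)
That gives 9 strongly connected components.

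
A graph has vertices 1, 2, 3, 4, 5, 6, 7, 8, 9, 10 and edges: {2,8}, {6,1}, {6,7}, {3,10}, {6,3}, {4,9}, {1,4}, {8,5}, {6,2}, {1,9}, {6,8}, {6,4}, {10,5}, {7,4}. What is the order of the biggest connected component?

10

Starting from 1 we can reach 1, 2, 3, 4, 5, 6, 7, 8, 9, 10. That is one component of size 10.
The largest has 10 vertices.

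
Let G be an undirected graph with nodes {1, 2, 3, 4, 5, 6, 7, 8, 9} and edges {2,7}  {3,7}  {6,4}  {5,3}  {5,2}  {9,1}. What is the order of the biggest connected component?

4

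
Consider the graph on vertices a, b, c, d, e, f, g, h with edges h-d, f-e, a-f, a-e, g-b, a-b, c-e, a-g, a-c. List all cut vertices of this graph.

Removing a increases the component count from 2 to 3, so a is a cut vertex.
By contrast removing c leaves 2 components; it is not a cut vertex. No other vertex is a cut vertex either.

a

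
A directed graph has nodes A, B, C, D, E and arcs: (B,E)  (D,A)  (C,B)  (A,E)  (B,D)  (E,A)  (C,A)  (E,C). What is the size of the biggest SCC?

{A, B, C, D, E} are all mutually reachable — one SCC of size 5.
The largest has 5 vertices.

5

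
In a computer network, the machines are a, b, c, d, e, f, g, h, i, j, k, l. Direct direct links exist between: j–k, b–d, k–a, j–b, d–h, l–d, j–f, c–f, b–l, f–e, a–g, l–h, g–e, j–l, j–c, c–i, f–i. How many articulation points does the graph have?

1

Removing j increases the component count from 1 to 2, so j is a cut vertex.
By contrast removing f leaves 1 component; it is not a cut vertex. No other vertex is a cut vertex either.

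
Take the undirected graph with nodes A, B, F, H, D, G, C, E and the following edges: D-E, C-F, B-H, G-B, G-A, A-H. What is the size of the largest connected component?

4

Starting from D we can reach D, E. That is one component of size 2.
Starting from C we can reach C, F. That is one component of size 2.
Starting from A we can reach A, B, G, H. That is one component of size 4.
The largest has 4 vertices.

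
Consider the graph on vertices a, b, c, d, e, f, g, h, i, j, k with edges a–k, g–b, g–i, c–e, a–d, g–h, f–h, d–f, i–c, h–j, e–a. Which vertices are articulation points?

a, g, h

Removing a increases the component count from 1 to 2, so a is a cut vertex.
Removing g increases the component count from 1 to 2, so g is a cut vertex.
Removing h increases the component count from 1 to 2, so h is a cut vertex.
By contrast removing c leaves 1 component; it is not a cut vertex. No other vertex is a cut vertex either.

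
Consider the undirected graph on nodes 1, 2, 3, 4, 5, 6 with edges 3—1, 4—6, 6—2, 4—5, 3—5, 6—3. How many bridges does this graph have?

2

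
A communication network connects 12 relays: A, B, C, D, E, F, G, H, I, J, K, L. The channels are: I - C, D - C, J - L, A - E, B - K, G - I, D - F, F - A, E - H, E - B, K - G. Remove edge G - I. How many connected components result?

2

G and I are still connected via G-K-B-E-A-F-D-C-I, so the component count stays at 2.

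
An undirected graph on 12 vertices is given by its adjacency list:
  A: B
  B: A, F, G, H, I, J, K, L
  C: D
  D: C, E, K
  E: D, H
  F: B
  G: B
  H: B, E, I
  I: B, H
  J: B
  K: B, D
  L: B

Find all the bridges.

The edges on the cycle B-I-H-B are not bridges since each lies on that cycle.
But removing B-J disconnects B from J; removing B-G disconnects B from G; removing B-A disconnects B from A; removing D-C disconnects D from C — these are bridges.
In total 6 edges are bridges.

A-B, B-F, B-G, B-J, B-L, C-D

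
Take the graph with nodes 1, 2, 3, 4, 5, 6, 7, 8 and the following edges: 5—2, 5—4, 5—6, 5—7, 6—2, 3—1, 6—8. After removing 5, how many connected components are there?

4

With 5 gone, the remaining components are: {4}; {7}; {1, 3}; {2, 6, 8}.
That is 4 components.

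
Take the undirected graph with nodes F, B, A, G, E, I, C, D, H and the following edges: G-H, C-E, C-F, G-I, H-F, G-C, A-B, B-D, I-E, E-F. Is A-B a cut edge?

Yes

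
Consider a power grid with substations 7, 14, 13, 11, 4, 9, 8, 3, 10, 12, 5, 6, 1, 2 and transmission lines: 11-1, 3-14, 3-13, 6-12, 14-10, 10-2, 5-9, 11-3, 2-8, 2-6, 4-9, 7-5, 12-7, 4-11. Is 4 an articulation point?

No

Deleting 4 leaves 1 component (was 1) (its neighbors 9, 11 remain connected to each other), so 4 is not a cut vertex.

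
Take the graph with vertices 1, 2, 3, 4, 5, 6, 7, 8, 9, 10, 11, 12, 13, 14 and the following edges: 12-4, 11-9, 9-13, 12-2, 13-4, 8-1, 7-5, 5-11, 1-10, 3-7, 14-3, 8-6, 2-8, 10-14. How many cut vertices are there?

Removing 8 increases the component count from 1 to 2, so 8 is a cut vertex.
By contrast removing 13 leaves 1 component; it is not a cut vertex. No other vertex is a cut vertex either.

1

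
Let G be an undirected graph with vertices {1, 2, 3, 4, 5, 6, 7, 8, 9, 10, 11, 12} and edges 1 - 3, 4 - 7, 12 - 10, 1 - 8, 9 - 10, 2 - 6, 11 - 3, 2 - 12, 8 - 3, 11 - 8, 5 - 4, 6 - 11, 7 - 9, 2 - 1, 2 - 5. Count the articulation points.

Removing 2 increases the component count from 1 to 2, so 2 is a cut vertex.
By contrast removing 11 leaves 1 component; it is not a cut vertex. No other vertex is a cut vertex either.

1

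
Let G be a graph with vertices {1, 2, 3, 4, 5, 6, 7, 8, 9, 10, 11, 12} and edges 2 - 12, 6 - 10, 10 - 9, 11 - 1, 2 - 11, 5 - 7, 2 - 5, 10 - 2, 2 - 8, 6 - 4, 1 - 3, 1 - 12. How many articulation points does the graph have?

5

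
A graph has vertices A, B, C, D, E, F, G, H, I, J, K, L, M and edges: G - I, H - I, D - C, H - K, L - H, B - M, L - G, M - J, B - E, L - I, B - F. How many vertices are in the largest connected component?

5

A is isolated — a component by itself.
Starting from C we can reach C, D. That is one component of size 2.
Starting from G we can reach G, H, I, K, L. That is one component of size 5.
Starting from B we can reach B, E, F, J, M. That is one component of size 5.
The largest has 5 vertices.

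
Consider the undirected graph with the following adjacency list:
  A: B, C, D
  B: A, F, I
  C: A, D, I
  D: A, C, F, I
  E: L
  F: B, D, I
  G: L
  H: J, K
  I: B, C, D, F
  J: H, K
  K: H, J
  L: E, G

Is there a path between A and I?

Yes

From A we can reach A, B, C, D, F, I, which includes I.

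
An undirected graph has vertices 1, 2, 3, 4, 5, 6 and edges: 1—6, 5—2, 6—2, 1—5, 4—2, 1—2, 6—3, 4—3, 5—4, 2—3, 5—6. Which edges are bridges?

The edges on the cycle 5-4-3-6-5 are not bridges since each lies on that cycle.
Every edge lies on some cycle, so there are no bridges.

none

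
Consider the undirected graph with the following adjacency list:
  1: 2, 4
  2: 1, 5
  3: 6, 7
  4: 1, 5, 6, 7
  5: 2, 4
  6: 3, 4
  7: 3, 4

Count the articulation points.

Removing 4 increases the component count from 1 to 2, so 4 is a cut vertex.
By contrast removing 2 leaves 1 component; it is not a cut vertex. No other vertex is a cut vertex either.

1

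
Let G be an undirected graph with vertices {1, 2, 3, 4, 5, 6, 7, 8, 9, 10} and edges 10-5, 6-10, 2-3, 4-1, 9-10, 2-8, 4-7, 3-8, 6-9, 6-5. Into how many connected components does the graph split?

Starting from 1 we can reach 1, 4, 7. That is one component of size 3.
Starting from 2 we can reach 2, 3, 8. That is one component of size 3.
Starting from 5 we can reach 5, 6, 9, 10. That is one component of size 4.
Total: 3 components.

3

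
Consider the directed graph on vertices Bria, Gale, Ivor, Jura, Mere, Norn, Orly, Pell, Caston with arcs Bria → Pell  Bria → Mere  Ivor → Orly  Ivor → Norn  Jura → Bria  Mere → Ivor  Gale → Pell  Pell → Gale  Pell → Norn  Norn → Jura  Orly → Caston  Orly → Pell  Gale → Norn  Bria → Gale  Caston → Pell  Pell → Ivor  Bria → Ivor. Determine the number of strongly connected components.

1

{Bria, Gale, Ivor, Jura, Mere, Norn, Orly, Pell, Caston} are all mutually reachable — one SCC of size 9.
That gives 1 strongly connected component.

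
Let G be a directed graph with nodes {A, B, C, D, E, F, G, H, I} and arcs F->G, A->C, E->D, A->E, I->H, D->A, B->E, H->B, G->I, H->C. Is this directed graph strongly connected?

There is no directed path from I to F, so the graph is not strongly connected.

No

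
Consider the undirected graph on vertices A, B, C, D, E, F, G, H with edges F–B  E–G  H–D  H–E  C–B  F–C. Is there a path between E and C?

No

The component containing E is {D, E, G, H}, and C is not in it.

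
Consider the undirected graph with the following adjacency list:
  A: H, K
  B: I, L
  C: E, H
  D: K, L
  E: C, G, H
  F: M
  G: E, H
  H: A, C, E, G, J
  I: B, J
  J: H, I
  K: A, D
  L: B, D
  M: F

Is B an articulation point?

No

Deleting B leaves 2 components (was 2), so B is not a cut vertex.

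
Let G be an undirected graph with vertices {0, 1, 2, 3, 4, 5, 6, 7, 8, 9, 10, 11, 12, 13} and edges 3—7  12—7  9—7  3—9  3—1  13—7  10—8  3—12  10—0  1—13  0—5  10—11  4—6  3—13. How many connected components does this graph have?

4

2 is isolated — a component by itself.
Starting from 4 we can reach 4, 6. That is one component of size 2.
Starting from 0 we can reach 0, 5, 8, 10, 11. That is one component of size 5.
Starting from 1 we can reach 1, 3, 7, 9, 12, 13. That is one component of size 6.
Total: 4 components.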